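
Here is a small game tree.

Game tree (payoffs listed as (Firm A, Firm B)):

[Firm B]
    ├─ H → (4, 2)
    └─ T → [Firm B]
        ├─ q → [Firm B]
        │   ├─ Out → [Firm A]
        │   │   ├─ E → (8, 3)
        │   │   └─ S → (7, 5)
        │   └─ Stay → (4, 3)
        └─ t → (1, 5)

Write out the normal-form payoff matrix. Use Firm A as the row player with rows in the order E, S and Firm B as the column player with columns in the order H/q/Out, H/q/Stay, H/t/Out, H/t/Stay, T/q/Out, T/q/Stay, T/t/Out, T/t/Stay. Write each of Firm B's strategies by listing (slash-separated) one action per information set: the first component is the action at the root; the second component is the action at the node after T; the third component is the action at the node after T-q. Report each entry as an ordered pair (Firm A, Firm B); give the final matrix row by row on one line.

Row E: H/q/Out→(4,2), H/q/Stay→(4,2), H/t/Out→(4,2), H/t/Stay→(4,2), T/q/Out→(8,3), T/q/Stay→(4,3), T/t/Out→(1,5), T/t/Stay→(1,5)
Row S: H/q/Out→(4,2), H/q/Stay→(4,2), H/t/Out→(4,2), H/t/Stay→(4,2), T/q/Out→(7,5), T/q/Stay→(4,3), T/t/Out→(1,5), T/t/Stay→(1,5)

E: (4,2) (4,2) (4,2) (4,2) (8,3) (4,3) (1,5) (1,5) | S: (4,2) (4,2) (4,2) (4,2) (7,5) (4,3) (1,5) (1,5)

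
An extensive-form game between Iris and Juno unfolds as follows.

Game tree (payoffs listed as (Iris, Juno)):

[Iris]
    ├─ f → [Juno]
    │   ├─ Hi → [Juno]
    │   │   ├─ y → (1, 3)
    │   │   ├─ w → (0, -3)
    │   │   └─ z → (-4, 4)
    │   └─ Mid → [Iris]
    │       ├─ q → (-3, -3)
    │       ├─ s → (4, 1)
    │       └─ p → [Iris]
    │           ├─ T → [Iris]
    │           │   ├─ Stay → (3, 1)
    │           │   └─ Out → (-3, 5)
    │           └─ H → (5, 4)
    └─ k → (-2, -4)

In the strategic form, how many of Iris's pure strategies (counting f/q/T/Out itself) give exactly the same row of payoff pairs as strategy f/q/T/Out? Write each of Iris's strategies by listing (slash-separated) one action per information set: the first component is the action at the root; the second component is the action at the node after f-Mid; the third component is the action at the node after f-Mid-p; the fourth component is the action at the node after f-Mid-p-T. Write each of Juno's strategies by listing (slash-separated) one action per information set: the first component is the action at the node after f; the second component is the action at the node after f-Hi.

4

Row for f/q/T/Out (columns Hi/y, Hi/w, Hi/z, Mid/y, Mid/w, Mid/z): (1,3) (0,-3) (-4,4) (-3,-3) (-3,-3) (-3,-3).
Under f/q/T/Out, Iris's choice at the node after f-Mid-p and at the node after f-Mid-p-T can never be reached regardless of what Juno does, so varying those choices leaves every outcome unchanged.
Holding the reachable choices fixed and varying the unreachable ones freely already gives 2 × 2 = 4 equivalent strategies.
No other strategy reproduces this row, so those 4 are the full class: f/q/T/Stay, f/q/T/Out, f/q/H/Stay, f/q/H/Out.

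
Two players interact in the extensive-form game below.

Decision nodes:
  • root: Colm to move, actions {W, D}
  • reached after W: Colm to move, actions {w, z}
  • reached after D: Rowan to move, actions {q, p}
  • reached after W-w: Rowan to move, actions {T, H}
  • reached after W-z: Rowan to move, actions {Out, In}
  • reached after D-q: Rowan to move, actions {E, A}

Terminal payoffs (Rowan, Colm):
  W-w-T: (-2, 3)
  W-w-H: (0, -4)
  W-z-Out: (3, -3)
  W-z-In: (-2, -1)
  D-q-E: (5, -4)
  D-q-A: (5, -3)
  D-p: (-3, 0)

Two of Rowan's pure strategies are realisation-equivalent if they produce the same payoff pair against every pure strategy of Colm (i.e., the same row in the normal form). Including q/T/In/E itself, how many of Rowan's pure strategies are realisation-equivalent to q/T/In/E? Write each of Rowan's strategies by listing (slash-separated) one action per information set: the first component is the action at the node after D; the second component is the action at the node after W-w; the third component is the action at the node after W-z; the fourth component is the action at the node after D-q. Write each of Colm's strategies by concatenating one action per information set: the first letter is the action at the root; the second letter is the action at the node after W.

Row for q/T/In/E (columns Ww, Wz, Dw, Dz): (-2,3) (-2,-1) (5,-4) (5,-4).
Every one of Rowan's information sets is on the play path for some reply by Colm when Rowan follows q/T/In/E.
Changing the action at any of them therefore changes at least one column, so only q/T/In/E itself gives this row.

1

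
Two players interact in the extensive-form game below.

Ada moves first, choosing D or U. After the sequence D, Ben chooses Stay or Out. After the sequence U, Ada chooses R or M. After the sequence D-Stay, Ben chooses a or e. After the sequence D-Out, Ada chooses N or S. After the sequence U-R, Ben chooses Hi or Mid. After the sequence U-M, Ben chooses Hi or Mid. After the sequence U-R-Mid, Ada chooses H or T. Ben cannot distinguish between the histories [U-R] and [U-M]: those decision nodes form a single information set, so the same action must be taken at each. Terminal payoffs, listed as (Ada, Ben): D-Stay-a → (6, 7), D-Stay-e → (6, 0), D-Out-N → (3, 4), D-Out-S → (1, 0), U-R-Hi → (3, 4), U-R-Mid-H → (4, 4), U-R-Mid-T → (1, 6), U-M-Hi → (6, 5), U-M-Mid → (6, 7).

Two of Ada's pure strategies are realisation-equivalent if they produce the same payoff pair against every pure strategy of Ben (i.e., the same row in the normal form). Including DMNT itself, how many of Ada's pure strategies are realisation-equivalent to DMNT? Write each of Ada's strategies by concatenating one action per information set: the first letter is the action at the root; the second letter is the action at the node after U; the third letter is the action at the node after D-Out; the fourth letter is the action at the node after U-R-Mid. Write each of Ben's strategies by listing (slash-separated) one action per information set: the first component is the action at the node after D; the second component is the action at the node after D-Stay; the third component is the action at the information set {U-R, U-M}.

Row for DMNT (columns Stay/a/Hi, Stay/a/Mid, Stay/e/Hi, Stay/e/Mid, Out/a/Hi, Out/a/Mid, Out/e/Hi, Out/e/Mid): (6,7) (6,7) (6,0) (6,0) (3,4) (3,4) (3,4) (3,4).
Under DMNT, Ada's choice at the node after U and at the node after U-R-Mid can never be reached regardless of what Ben does, so varying those choices leaves every outcome unchanged.
Holding the reachable choices fixed and varying the unreachable ones freely already gives 2 × 2 = 4 equivalent strategies.
No other strategy reproduces this row, so those 4 are the full class: DRNH, DRNT, DMNH, DMNT.

4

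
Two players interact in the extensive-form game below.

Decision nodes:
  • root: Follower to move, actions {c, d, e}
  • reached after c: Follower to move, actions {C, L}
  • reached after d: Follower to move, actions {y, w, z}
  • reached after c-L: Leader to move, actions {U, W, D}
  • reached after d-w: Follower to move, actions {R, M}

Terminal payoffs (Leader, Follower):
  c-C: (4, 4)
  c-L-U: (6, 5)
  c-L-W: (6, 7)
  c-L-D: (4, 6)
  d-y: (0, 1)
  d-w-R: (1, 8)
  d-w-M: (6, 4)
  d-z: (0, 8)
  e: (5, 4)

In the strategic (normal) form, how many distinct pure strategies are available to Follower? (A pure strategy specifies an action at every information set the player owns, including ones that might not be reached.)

Follower owns the root with actions {c, d, e} — three choices.
Follower owns the node after c with actions {C, L} — two choices.
Follower owns the node after d with actions {y, w, z} — three choices.
Follower owns the node after d-w with actions {R, M} — two choices.
A pure strategy fixes one action at each information set independently, so the count is the product 3 × 2 × 3 × 2 = 36.
(For reference, Leader has 3 pure strategies, giving a 36×3 normal-form matrix.)

36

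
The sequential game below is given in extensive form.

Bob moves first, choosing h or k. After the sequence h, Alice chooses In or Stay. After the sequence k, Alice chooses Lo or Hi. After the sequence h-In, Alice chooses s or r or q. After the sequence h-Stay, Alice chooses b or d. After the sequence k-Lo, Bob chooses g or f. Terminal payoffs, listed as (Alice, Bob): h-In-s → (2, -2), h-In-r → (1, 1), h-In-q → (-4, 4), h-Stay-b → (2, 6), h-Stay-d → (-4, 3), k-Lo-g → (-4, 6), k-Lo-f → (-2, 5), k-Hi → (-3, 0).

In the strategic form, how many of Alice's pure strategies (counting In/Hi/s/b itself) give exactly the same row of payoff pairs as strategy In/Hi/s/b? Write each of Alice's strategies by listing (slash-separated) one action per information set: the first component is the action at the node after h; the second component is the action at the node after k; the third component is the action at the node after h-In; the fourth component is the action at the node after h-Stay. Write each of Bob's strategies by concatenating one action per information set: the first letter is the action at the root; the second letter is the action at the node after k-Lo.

2

Row for In/Hi/s/b (columns hg, hf, kg, kf): (2,-2) (2,-2) (-3,0) (-3,0).
Under In/Hi/s/b, Alice's choice at the node after h-Stay can never be reached regardless of what Bob does, so varying those choices leaves every outcome unchanged.
Holding the reachable choices fixed and varying the unreachable one freely already gives 2 equivalent strategies.
No other strategy reproduces this row, so those 2 are the full class: In/Hi/s/b, In/Hi/s/d.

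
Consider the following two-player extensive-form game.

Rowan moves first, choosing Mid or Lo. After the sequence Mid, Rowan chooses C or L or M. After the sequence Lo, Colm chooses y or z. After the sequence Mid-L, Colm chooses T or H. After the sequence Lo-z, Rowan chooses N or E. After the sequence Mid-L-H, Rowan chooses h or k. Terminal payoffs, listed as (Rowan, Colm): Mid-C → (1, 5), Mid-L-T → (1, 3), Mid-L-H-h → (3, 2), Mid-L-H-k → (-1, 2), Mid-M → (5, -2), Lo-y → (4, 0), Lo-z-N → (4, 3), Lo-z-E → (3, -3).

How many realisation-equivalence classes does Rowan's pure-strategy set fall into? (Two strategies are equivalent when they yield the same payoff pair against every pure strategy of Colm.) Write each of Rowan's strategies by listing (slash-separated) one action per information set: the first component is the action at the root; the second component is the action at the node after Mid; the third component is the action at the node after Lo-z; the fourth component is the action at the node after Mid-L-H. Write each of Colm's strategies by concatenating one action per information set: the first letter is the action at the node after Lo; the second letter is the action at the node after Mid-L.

6

Rowan has 24 pure strategies: Mid/C/N/h, Mid/C/N/k, Mid/C/E/h, Mid/C/E/k, Mid/L/N/h, Mid/L/N/k, Mid/L/E/h, Mid/L/E/k, Mid/M/N/h, Mid/M/N/k, Mid/M/E/h, Mid/M/E/k, Lo/C/N/h, Lo/C/N/k, Lo/C/E/h, Lo/C/E/k, Lo/L/N/h, Lo/L/N/k, Lo/L/E/h, Lo/L/E/k, Lo/M/N/h, Lo/M/N/k, Lo/M/E/h, Lo/M/E/k. Columns: yT, yH, zT, zH.
{Mid/C/N/h, Mid/C/N/k, Mid/C/E/h, Mid/C/E/k} → row (1,5) (1,5) (1,5) (1,5)
{Mid/L/N/h, Mid/L/E/h} → row (1,3) (3,2) (1,3) (3,2)
{Mid/L/N/k, Mid/L/E/k} → row (1,3) (-1,2) (1,3) (-1,2)
{Mid/M/N/h, Mid/M/N/k, Mid/M/E/h, Mid/M/E/k} → row (5,-2) (5,-2) (5,-2) (5,-2)
{Lo/C/N/h, Lo/C/N/k, Lo/L/N/h, Lo/L/N/k, Lo/M/N/h, Lo/M/N/k} → row (4,0) (4,0) (4,3) (4,3)
{Lo/C/E/h, Lo/C/E/k, Lo/L/E/h, Lo/L/E/k, Lo/M/E/h, Lo/M/E/k} → row (4,0) (4,0) (3,-3) (3,-3)
That's 6 distinct rows out of 24 strategies.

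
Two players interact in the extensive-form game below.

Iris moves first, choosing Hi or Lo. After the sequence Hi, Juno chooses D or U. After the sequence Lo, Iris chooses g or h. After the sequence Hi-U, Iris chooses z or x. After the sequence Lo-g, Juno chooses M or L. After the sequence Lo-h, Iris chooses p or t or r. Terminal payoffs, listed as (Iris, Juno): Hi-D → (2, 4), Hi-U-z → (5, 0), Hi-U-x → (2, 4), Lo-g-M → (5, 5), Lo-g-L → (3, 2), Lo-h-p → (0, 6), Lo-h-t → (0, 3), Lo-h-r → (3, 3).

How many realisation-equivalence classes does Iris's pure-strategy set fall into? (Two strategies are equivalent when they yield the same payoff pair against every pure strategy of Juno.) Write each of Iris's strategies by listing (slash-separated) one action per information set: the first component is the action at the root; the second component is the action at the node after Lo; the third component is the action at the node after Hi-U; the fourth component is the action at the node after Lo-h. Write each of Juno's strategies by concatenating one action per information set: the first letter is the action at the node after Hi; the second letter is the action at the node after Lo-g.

Iris has 24 pure strategies: Hi/g/z/p, Hi/g/z/t, Hi/g/z/r, Hi/g/x/p, Hi/g/x/t, Hi/g/x/r, Hi/h/z/p, Hi/h/z/t, Hi/h/z/r, Hi/h/x/p, Hi/h/x/t, Hi/h/x/r, Lo/g/z/p, Lo/g/z/t, Lo/g/z/r, Lo/g/x/p, Lo/g/x/t, Lo/g/x/r, Lo/h/z/p, Lo/h/z/t, Lo/h/z/r, Lo/h/x/p, Lo/h/x/t, Lo/h/x/r. Columns: DM, DL, UM, UL.
{Hi/g/z/p, Hi/g/z/t, Hi/g/z/r, Hi/h/z/p, Hi/h/z/t, Hi/h/z/r} → row (2,4) (2,4) (5,0) (5,0)
{Hi/g/x/p, Hi/g/x/t, Hi/g/x/r, Hi/h/x/p, Hi/h/x/t, Hi/h/x/r} → row (2,4) (2,4) (2,4) (2,4)
{Lo/g/z/p, Lo/g/z/t, Lo/g/z/r, Lo/g/x/p, Lo/g/x/t, Lo/g/x/r} → row (5,5) (3,2) (5,5) (3,2)
{Lo/h/z/p, Lo/h/x/p} → row (0,6) (0,6) (0,6) (0,6)
{Lo/h/z/t, Lo/h/x/t} → row (0,3) (0,3) (0,3) (0,3)
{Lo/h/z/r, Lo/h/x/r} → row (3,3) (3,3) (3,3) (3,3)
That's 6 distinct rows out of 24 strategies.

6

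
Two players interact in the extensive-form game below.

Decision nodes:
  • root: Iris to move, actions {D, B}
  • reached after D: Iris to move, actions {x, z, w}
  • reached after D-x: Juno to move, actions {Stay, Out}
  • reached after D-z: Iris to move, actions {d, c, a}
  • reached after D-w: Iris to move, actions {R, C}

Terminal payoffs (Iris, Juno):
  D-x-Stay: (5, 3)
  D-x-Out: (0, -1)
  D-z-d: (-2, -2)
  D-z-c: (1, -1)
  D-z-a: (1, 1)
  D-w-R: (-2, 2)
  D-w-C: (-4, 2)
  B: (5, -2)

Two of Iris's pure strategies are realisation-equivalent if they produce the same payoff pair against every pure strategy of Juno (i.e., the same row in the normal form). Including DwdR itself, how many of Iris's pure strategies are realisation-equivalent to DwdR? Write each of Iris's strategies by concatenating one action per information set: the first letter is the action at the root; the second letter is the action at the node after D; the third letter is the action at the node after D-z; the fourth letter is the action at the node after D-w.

Row for DwdR (columns Stay, Out): (-2,2) (-2,2).
Under DwdR, Iris's choice at the node after D-z can never be reached regardless of what Juno does, so varying those choices leaves every outcome unchanged.
Holding the reachable choices fixed and varying the unreachable one freely already gives 3 equivalent strategies.
No other strategy reproduces this row, so those 3 are the full class: DwdR, DwcR, DwaR.

3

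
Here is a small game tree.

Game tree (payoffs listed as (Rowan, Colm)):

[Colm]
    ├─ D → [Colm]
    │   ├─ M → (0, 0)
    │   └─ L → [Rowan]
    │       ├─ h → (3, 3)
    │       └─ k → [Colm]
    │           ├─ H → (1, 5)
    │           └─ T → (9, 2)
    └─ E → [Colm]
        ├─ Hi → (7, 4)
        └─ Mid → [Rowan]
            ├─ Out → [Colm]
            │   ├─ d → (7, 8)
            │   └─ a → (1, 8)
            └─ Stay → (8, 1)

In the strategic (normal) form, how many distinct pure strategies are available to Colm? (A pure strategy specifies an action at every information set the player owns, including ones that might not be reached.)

Colm owns the root with actions {D, E} — two choices.
Colm owns the node after D with actions {M, L} — two choices.
Colm owns the node after E with actions {Hi, Mid} — two choices.
Colm owns the node after D-L-k with actions {H, T} — two choices.
Colm owns the node after E-Mid-Out with actions {d, a} — two choices.
A pure strategy fixes one action at each information set independently, so the count is the product 2 × 2 × 2 × 2 × 2 = 32.

32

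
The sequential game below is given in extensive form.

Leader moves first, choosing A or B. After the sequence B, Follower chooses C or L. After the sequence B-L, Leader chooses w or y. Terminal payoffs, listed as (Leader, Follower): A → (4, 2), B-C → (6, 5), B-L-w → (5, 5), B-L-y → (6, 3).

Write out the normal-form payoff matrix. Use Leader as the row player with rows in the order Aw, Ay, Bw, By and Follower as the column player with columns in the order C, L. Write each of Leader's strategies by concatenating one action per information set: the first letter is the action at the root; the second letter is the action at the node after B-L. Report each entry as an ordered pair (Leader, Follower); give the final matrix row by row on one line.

Aw: (4,2) (4,2) | Ay: (4,2) (4,2) | Bw: (6,5) (5,5) | By: (6,5) (6,3)

            C        L
  Aw    (4,2)    (4,2)
  Ay    (4,2)    (4,2)
  Bw    (6,5)    (5,5)
  By    (6,5)    (6,3)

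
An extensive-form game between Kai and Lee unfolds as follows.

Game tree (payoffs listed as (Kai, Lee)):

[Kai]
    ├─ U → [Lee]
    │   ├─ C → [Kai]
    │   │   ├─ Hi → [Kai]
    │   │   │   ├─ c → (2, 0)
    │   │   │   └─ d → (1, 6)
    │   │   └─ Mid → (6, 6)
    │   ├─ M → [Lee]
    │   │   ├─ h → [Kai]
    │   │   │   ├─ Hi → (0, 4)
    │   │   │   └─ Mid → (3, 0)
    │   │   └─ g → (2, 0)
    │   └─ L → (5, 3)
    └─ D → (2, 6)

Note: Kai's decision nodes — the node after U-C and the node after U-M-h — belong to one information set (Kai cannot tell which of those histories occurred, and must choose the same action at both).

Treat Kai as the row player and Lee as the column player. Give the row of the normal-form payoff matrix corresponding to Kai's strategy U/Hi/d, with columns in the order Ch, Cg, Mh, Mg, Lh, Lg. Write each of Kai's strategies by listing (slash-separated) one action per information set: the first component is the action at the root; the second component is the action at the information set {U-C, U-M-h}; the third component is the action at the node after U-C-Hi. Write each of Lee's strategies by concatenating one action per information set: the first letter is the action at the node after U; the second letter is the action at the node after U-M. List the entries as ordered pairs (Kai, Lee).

(1,6) (1,6) (0,4) (2,0) (5,3) (5,3)

vs Ch: Kai plays U → Lee plays C at [U] → Kai plays Hi at [U-C] → Kai plays d at [U-C-Hi] → (1, 6)
vs Cg: Kai plays U → Lee plays C at [U] → Kai plays Hi at [U-C] → Kai plays d at [U-C-Hi] → (1, 6)
vs Mh: Kai plays U → Lee plays M at [U] → Lee plays h at [U-M] → Kai plays Hi at [U-M-h] → (0, 4)
vs Mg: Kai plays U → Lee plays M at [U] → Lee plays g at [U-M] → (2, 0)
vs Lh: Kai plays U → Lee plays L at [U] → (5, 3)
vs Lg: Kai plays U → Lee plays L at [U] → (5, 3)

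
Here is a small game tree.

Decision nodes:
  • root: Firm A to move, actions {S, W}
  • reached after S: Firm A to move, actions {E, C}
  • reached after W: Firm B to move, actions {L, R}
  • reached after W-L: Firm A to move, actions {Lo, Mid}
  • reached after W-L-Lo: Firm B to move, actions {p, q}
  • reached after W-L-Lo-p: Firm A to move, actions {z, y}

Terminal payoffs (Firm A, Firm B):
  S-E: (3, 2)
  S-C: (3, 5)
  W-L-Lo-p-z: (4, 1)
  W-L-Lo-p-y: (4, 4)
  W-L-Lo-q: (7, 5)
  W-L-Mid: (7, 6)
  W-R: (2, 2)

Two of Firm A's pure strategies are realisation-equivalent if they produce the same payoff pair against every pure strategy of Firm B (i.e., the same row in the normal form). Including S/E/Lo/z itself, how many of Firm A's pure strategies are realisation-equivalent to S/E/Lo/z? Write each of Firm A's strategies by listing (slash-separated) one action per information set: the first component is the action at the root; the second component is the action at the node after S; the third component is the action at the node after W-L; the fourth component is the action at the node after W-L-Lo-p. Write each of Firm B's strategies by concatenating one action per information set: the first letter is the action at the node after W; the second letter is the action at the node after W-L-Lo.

4

Row for S/E/Lo/z (columns Lp, Lq, Rp, Rq): (3,2) (3,2) (3,2) (3,2).
Under S/E/Lo/z, Firm A's choice at the node after W-L and at the node after W-L-Lo-p can never be reached regardless of what Firm B does, so varying those choices leaves every outcome unchanged.
Holding the reachable choices fixed and varying the unreachable ones freely already gives 2 × 2 = 4 equivalent strategies.
No other strategy reproduces this row, so those 4 are the full class: S/E/Lo/z, S/E/Lo/y, S/E/Mid/z, S/E/Mid/y.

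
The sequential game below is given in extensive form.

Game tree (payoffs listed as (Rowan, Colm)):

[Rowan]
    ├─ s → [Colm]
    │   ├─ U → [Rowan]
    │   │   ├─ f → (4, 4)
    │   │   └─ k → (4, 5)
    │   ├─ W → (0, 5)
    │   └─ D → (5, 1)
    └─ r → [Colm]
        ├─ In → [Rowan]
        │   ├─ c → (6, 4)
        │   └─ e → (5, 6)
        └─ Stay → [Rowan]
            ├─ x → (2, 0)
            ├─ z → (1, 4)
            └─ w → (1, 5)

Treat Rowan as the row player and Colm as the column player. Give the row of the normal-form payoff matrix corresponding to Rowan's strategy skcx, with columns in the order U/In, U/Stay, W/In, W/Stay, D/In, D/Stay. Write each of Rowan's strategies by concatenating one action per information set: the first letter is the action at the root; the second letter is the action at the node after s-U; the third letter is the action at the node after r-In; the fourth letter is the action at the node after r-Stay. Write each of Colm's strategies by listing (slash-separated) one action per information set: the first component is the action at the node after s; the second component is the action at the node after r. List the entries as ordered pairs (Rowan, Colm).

vs U/In: Rowan plays s → Colm plays U at [s] → Rowan plays k at [s-U] → (4, 5)
vs U/Stay: Rowan plays s → Colm plays U at [s] → Rowan plays k at [s-U] → (4, 5)
vs W/In: Rowan plays s → Colm plays W at [s] → (0, 5)
vs W/Stay: Rowan plays s → Colm plays W at [s] → (0, 5)
vs D/In: Rowan plays s → Colm plays D at [s] → (5, 1)
vs D/Stay: Rowan plays s → Colm plays D at [s] → (5, 1)

(4,5) (4,5) (0,5) (0,5) (5,1) (5,1)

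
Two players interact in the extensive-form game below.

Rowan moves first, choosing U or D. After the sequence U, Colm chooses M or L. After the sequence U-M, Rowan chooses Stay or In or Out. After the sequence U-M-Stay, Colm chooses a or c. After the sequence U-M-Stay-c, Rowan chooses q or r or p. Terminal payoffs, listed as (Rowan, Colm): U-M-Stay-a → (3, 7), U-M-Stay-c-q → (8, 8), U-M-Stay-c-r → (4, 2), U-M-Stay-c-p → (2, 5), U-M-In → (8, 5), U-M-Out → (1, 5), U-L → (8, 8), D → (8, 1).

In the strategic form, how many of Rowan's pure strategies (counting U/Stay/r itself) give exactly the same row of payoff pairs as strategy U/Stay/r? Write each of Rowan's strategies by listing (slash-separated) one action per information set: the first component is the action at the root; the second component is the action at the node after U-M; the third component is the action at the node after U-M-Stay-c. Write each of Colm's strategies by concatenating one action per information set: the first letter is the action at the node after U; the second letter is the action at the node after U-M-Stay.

1

Row for U/Stay/r (columns Ma, Mc, La, Lc): (3,7) (4,2) (8,8) (8,8).
Every one of Rowan's information sets is on the play path for some reply by Colm when Rowan follows U/Stay/r.
Changing the action at any of them therefore changes at least one column, so only U/Stay/r itself gives this row.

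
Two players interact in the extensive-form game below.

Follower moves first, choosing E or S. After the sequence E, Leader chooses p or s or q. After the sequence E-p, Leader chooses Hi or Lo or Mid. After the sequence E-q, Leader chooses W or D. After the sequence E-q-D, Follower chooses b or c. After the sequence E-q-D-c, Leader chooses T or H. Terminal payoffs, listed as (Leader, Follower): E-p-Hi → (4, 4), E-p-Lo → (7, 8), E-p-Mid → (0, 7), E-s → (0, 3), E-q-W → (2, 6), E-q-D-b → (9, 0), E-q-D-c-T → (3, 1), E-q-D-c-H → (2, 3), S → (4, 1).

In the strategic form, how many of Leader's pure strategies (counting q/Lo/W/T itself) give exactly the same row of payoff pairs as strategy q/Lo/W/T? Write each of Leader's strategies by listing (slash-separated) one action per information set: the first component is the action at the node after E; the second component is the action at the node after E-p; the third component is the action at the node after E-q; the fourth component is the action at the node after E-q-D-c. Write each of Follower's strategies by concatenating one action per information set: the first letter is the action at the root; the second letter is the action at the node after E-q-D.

Row for q/Lo/W/T (columns Eb, Ec, Sb, Sc): (2,6) (2,6) (4,1) (4,1).
Under q/Lo/W/T, Leader's choice at the node after E-p and at the node after E-q-D-c can never be reached regardless of what Follower does, so varying those choices leaves every outcome unchanged.
Holding the reachable choices fixed and varying the unreachable ones freely already gives 3 × 2 = 6 equivalent strategies.
No other strategy reproduces this row, so those 6 are the full class: q/Hi/W/T, q/Hi/W/H, q/Lo/W/T, q/Lo/W/H, q/Mid/W/T, q/Mid/W/H.

6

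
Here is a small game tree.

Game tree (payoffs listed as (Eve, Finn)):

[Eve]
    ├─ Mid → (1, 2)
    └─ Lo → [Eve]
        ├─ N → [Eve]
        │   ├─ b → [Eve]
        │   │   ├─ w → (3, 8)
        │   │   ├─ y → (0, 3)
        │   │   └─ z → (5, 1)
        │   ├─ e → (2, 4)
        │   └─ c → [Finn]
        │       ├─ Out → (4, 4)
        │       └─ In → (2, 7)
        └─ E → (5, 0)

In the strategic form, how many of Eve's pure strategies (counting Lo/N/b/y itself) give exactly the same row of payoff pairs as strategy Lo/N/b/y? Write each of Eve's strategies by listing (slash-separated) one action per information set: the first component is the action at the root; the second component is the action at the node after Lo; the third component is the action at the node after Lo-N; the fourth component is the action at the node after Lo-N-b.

1

Row for Lo/N/b/y (columns Out, In): (0,3) (0,3).
Every one of Eve's information sets is on the play path for some reply by Finn when Eve follows Lo/N/b/y.
Changing the action at any of them therefore changes at least one column, so only Lo/N/b/y itself gives this row.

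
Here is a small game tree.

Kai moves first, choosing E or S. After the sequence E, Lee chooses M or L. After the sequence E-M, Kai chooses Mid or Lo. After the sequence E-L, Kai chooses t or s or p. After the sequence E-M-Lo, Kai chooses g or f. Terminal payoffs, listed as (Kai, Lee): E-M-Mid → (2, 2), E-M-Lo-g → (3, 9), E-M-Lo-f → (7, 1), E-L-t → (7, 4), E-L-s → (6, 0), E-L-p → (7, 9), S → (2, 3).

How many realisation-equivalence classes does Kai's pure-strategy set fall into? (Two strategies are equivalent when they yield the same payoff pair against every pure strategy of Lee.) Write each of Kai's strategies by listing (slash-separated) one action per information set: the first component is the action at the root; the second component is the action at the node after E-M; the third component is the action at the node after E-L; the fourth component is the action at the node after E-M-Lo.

Kai has 24 pure strategies: E/Mid/t/g, E/Mid/t/f, E/Mid/s/g, E/Mid/s/f, E/Mid/p/g, E/Mid/p/f, E/Lo/t/g, E/Lo/t/f, E/Lo/s/g, E/Lo/s/f, E/Lo/p/g, E/Lo/p/f, S/Mid/t/g, S/Mid/t/f, S/Mid/s/g, S/Mid/s/f, S/Mid/p/g, S/Mid/p/f, S/Lo/t/g, S/Lo/t/f, S/Lo/s/g, S/Lo/s/f, S/Lo/p/g, S/Lo/p/f. Columns: M, L.
{E/Mid/t/g, E/Mid/t/f} → row (2,2) (7,4)
{E/Mid/s/g, E/Mid/s/f} → row (2,2) (6,0)
{E/Mid/p/g, E/Mid/p/f} → row (2,2) (7,9)
{E/Lo/t/g} → row (3,9) (7,4)
{E/Lo/t/f} → row (7,1) (7,4)
{E/Lo/s/g} → row (3,9) (6,0)
{E/Lo/s/f} → row (7,1) (6,0)
{E/Lo/p/g} → row (3,9) (7,9)
{E/Lo/p/f} → row (7,1) (7,9)
{S/Mid/t/g, S/Mid/t/f, S/Mid/s/g, S/Mid/s/f, S/Mid/p/g, S/Mid/p/f, S/Lo/t/g, S/Lo/t/f, S/Lo/s/g, S/Lo/s/f, S/Lo/p/g, S/Lo/p/f} → row (2,3) (2,3)
That's 10 distinct rows out of 24 strategies.

10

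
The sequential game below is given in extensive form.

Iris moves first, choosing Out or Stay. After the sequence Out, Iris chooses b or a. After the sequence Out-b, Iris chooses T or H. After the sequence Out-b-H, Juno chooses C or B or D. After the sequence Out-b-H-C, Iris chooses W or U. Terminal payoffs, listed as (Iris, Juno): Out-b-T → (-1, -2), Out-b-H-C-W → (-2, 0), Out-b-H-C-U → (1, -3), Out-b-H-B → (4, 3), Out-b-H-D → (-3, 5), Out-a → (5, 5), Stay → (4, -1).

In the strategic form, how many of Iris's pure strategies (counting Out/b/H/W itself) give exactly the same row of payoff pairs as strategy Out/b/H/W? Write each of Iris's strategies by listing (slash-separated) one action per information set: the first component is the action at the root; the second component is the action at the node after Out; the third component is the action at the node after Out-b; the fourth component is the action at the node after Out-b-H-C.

1

Row for Out/b/H/W (columns C, B, D): (-2,0) (4,3) (-3,5).
Every one of Iris's information sets is on the play path for some reply by Juno when Iris follows Out/b/H/W.
Changing the action at any of them therefore changes at least one column, so only Out/b/H/W itself gives this row.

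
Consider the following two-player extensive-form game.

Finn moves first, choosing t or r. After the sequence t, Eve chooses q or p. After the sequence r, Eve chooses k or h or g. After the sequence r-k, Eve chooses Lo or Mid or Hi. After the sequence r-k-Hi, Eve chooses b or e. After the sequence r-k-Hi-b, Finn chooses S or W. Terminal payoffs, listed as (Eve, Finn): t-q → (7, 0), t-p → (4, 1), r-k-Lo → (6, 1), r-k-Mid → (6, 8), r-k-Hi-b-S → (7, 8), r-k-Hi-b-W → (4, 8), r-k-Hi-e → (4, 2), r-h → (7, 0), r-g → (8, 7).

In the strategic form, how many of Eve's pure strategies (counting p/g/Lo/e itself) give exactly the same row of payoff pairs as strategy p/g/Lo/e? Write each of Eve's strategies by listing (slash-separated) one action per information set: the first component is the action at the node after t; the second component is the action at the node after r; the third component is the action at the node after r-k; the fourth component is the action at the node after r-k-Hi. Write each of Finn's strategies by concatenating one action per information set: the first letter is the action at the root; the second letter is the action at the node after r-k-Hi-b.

6

Row for p/g/Lo/e (columns tS, tW, rS, rW): (4,1) (4,1) (8,7) (8,7).
Under p/g/Lo/e, Eve's choice at the node after r-k and at the node after r-k-Hi can never be reached regardless of what Finn does, so varying those choices leaves every outcome unchanged.
Holding the reachable choices fixed and varying the unreachable ones freely already gives 3 × 2 = 6 equivalent strategies.
No other strategy reproduces this row, so those 6 are the full class: p/g/Lo/b, p/g/Lo/e, p/g/Mid/b, p/g/Mid/e, p/g/Hi/b, p/g/Hi/e.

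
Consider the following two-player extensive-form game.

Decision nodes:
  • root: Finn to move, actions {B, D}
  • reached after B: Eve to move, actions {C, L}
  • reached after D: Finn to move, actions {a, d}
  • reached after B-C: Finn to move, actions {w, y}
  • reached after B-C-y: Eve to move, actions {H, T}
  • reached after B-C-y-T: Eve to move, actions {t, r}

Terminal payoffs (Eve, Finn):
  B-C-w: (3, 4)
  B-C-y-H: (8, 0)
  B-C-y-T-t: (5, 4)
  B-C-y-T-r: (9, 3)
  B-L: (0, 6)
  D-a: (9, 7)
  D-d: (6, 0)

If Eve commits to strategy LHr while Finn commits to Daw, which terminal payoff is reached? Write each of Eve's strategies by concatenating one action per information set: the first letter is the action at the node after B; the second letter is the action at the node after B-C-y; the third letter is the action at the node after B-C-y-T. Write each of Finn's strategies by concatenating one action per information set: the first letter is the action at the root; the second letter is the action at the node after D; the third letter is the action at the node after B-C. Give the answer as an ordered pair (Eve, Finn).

(9, 7)

Trace the play path from the root:
  Finn plays D
  Finn plays a at [D]
→ terminal payoff (9, 7).
(Eve's choice at the node after B is never reached on this path, so it doesn't affect the outcome.)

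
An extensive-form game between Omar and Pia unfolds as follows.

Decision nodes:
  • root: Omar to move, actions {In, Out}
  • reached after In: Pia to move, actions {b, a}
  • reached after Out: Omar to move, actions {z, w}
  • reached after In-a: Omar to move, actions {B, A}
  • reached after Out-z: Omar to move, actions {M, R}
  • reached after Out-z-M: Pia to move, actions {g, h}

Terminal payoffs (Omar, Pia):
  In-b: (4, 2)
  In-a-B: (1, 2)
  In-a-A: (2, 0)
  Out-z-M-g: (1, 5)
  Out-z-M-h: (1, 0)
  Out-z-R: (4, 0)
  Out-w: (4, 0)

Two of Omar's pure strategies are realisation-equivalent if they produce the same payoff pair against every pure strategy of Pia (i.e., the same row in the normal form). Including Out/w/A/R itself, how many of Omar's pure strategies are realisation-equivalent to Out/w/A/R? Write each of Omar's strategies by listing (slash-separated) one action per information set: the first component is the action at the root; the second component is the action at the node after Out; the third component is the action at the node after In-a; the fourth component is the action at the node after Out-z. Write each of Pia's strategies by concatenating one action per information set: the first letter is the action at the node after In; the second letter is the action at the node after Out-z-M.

Row for Out/w/A/R (columns bg, bh, ag, ah): (4,0) (4,0) (4,0) (4,0).
Under Out/w/A/R, Omar's choice at the node after In-a and at the node after Out-z can never be reached regardless of what Pia does, so varying those choices leaves every outcome unchanged.
Holding the reachable choices fixed and varying the unreachable ones freely already gives 2 × 2 = 4 equivalent strategies.
Checking the remaining rows, Out/z/B/R, Out/z/A/R also happen to give the same payoffs in every column, bringing the total to 6: Out/z/B/R, Out/z/A/R, Out/w/B/M, Out/w/B/R, Out/w/A/M, Out/w/A/R.

6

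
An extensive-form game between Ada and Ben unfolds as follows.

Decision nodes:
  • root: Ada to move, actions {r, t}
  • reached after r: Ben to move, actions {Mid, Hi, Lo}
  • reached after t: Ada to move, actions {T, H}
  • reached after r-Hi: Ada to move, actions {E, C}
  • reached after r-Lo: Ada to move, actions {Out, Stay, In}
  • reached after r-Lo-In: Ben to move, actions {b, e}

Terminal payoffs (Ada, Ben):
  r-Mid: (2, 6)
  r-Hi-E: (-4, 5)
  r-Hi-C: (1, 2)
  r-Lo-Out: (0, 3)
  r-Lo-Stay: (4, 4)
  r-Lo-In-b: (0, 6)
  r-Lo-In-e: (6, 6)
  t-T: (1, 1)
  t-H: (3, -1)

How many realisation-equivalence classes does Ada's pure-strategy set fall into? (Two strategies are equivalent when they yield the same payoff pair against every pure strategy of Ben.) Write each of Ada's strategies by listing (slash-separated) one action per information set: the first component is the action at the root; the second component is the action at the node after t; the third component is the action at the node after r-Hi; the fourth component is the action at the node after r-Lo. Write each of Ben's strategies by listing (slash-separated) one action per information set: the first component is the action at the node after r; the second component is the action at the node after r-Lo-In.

8

Ada has 24 pure strategies: r/T/E/Out, r/T/E/Stay, r/T/E/In, r/T/C/Out, r/T/C/Stay, r/T/C/In, r/H/E/Out, r/H/E/Stay, r/H/E/In, r/H/C/Out, r/H/C/Stay, r/H/C/In, t/T/E/Out, t/T/E/Stay, t/T/E/In, t/T/C/Out, t/T/C/Stay, t/T/C/In, t/H/E/Out, t/H/E/Stay, t/H/E/In, t/H/C/Out, t/H/C/Stay, t/H/C/In. Columns: Mid/b, Mid/e, Hi/b, Hi/e, Lo/b, Lo/e.
{r/T/E/Out, r/H/E/Out} → row (2,6) (2,6) (-4,5) (-4,5) (0,3) (0,3)
{r/T/E/Stay, r/H/E/Stay} → row (2,6) (2,6) (-4,5) (-4,5) (4,4) (4,4)
{r/T/E/In, r/H/E/In} → row (2,6) (2,6) (-4,5) (-4,5) (0,6) (6,6)
{r/T/C/Out, r/H/C/Out} → row (2,6) (2,6) (1,2) (1,2) (0,3) (0,3)
{r/T/C/Stay, r/H/C/Stay} → row (2,6) (2,6) (1,2) (1,2) (4,4) (4,4)
{r/T/C/In, r/H/C/In} → row (2,6) (2,6) (1,2) (1,2) (0,6) (6,6)
{t/T/E/Out, t/T/E/Stay, t/T/E/In, t/T/C/Out, t/T/C/Stay, t/T/C/In} → row (1,1) (1,1) (1,1) (1,1) (1,1) (1,1)
{t/H/E/Out, t/H/E/Stay, t/H/E/In, t/H/C/Out, t/H/C/Stay, t/H/C/In} → row (3,-1) (3,-1) (3,-1) (3,-1) (3,-1) (3,-1)
That's 8 distinct rows out of 24 strategies.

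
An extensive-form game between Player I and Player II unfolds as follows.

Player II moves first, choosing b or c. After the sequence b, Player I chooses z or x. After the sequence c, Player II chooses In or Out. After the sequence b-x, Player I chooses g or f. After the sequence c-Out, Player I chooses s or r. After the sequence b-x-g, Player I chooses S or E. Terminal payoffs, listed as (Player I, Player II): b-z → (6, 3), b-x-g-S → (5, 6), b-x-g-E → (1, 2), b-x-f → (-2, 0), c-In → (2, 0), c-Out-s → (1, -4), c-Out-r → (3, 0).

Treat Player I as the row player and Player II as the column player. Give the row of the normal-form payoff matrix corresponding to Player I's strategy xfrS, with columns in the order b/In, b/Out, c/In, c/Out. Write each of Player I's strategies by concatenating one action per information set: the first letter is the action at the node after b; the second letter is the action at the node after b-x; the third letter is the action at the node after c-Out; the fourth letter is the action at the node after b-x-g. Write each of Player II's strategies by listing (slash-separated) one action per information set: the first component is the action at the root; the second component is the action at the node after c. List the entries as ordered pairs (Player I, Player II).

vs b/In: Player II plays b → Player I plays x at [b] → Player I plays f at [b-x] → (-2, 0)
vs b/Out: Player II plays b → Player I plays x at [b] → Player I plays f at [b-x] → (-2, 0)
vs c/In: Player II plays c → Player II plays In at [c] → (2, 0)
vs c/Out: Player II plays c → Player II plays Out at [c] → Player I plays r at [c-Out] → (3, 0)

(-2,0) (-2,0) (2,0) (3,0)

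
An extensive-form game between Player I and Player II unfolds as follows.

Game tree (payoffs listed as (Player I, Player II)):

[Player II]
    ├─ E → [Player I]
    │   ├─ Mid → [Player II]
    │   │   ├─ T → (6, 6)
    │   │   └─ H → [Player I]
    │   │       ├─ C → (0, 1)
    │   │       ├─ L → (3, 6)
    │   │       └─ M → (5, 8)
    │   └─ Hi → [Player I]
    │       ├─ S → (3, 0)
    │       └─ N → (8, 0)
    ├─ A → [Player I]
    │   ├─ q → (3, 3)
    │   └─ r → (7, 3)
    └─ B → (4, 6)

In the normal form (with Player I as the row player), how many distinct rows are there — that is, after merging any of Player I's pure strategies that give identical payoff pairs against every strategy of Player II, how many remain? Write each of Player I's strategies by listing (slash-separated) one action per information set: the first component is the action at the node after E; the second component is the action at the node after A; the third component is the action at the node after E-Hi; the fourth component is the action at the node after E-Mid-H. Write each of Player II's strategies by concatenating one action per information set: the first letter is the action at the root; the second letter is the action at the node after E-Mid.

Player I has 24 pure strategies: Mid/q/S/C, Mid/q/S/L, Mid/q/S/M, Mid/q/N/C, Mid/q/N/L, Mid/q/N/M, Mid/r/S/C, Mid/r/S/L, Mid/r/S/M, Mid/r/N/C, Mid/r/N/L, Mid/r/N/M, Hi/q/S/C, Hi/q/S/L, Hi/q/S/M, Hi/q/N/C, Hi/q/N/L, Hi/q/N/M, Hi/r/S/C, Hi/r/S/L, Hi/r/S/M, Hi/r/N/C, Hi/r/N/L, Hi/r/N/M. Columns: ET, EH, AT, AH, BT, BH.
{Mid/q/S/C, Mid/q/N/C} → row (6,6) (0,1) (3,3) (3,3) (4,6) (4,6)
{Mid/q/S/L, Mid/q/N/L} → row (6,6) (3,6) (3,3) (3,3) (4,6) (4,6)
{Mid/q/S/M, Mid/q/N/M} → row (6,6) (5,8) (3,3) (3,3) (4,6) (4,6)
{Mid/r/S/C, Mid/r/N/C} → row (6,6) (0,1) (7,3) (7,3) (4,6) (4,6)
{Mid/r/S/L, Mid/r/N/L} → row (6,6) (3,6) (7,3) (7,3) (4,6) (4,6)
{Mid/r/S/M, Mid/r/N/M} → row (6,6) (5,8) (7,3) (7,3) (4,6) (4,6)
{Hi/q/S/C, Hi/q/S/L, Hi/q/S/M} → row (3,0) (3,0) (3,3) (3,3) (4,6) (4,6)
{Hi/q/N/C, Hi/q/N/L, Hi/q/N/M} → row (8,0) (8,0) (3,3) (3,3) (4,6) (4,6)
{Hi/r/S/C, Hi/r/S/L, Hi/r/S/M} → row (3,0) (3,0) (7,3) (7,3) (4,6) (4,6)
{Hi/r/N/C, Hi/r/N/L, Hi/r/N/M} → row (8,0) (8,0) (7,3) (7,3) (4,6) (4,6)
That's 10 distinct rows out of 24 strategies.

10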